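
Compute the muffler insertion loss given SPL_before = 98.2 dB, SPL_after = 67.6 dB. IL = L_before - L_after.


Insertion loss = SPL without muffler - SPL with muffler
IL = 98.2 - 67.6 = 30.6 dB


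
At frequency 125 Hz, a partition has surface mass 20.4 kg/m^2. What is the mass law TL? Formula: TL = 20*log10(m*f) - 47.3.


m * f = 20.4 * 125 = 2550
20*log10(2550) = 68.1308 dB
TL = 68.1308 - 47.3 = 20.831 dB


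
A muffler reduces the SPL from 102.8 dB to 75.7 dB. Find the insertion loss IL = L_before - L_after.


Insertion loss = SPL without muffler - SPL with muffler
IL = 102.8 - 75.7 = 27.1 dB


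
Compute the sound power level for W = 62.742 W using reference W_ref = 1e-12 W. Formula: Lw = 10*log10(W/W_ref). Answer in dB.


W / W_ref = 62.742 / 1e-12 = 6.2742e+13
Lw = 10 * log10(6.2742e+13) = 137.98 dB


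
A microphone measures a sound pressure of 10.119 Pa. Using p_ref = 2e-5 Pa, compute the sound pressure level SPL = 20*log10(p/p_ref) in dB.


p / p_ref = 10.119 / 2e-5 = 505950
SPL = 20 * log10(505950) = 114.08 dB


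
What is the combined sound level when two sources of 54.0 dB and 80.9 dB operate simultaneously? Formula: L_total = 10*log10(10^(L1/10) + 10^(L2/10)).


10^(54.0/10) = 251189
10^(80.9/10) = 1.23027e+08
Sum = 251189 + 1.23027e+08 = 1.23278e+08
L_total = 10*log10(1.23278e+08) = 80.909 dB


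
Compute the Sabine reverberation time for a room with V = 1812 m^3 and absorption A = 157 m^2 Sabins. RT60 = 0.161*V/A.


RT60 = 0.161 * 1812 / 157 = 1.8582 s


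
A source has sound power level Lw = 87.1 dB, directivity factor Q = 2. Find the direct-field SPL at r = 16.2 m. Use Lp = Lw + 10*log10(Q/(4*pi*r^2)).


4*pi*r^2 = 4*pi*16.2^2 = 3297.92 m^2
Q / (4*pi*r^2) = 2 / 3297.92 = 0.000606443
Lp = 87.1 + 10*log10(0.000606443) = 54.928 dB


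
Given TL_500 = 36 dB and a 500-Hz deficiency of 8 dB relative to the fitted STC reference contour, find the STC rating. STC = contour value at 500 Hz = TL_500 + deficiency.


By ASTM E413, STC = value of the fitted reference contour at 500 Hz.
Contour value at 500 Hz = TL_500 + deficiency = 36 + 8 = 44
STC = 44


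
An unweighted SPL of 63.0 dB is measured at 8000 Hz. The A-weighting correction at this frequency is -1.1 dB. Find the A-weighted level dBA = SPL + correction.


A-weighting table: 8000 Hz -> -1.1 dB correction
SPL_A = SPL + correction = 63.0 + (-1.1) = 61.9 dBA


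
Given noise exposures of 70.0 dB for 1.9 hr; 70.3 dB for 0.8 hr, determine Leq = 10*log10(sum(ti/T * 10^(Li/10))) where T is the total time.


T_total = 1.9 + 0.8 = 2.7 hr
(1.9/2.7) * 10^(70.0/10) = 7.03704e+06
(0.8/2.7) * 10^(70.3/10) = 3.17487e+06
Sum = 7.03704e+06 + 3.17487e+06 = 1.02119e+07
Leq = 10*log10(1.02119e+07) = 70.091 dB


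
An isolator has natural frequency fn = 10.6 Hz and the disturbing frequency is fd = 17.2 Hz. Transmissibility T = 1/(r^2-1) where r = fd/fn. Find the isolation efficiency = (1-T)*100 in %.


r = 17.2 / 10.6 = 1.62264
r^2 - 1 = 1.62264^2 - 1 = 1.63296
T = 1/1.63296 = 0.612385
Efficiency = (1 - 0.612385)*100 = 38.762 %


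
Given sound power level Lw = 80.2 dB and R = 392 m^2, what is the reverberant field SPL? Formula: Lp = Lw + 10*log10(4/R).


4/R = 4/392 = 0.0102041
Lp = 80.2 + 10*log10(0.0102041) = 60.288 dB


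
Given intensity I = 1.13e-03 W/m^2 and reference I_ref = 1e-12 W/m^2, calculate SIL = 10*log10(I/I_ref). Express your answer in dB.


I / I_ref = 1.13e-03 / 1e-12 = 1.13e+09
SIL = 10 * log10(1.13e+09) = 90.531 dB


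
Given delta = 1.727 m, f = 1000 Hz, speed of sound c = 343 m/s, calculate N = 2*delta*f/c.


N = 2*delta*f/c = 2*delta/lambda, where lambda = c/f
lambda = 343 / 1000 = 0.343 m
N = 2 * 1.727 / 0.343 = 10.07


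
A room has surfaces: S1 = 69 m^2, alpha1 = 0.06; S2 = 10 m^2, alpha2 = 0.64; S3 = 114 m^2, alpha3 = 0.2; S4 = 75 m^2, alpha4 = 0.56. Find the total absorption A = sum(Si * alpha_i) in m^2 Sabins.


69 * 0.06 = 4.14
10 * 0.64 = 6.4
114 * 0.2 = 22.8
75 * 0.56 = 42
A_total = 4.14 + 6.4 + 22.8 + 42 = 75.34 m^2


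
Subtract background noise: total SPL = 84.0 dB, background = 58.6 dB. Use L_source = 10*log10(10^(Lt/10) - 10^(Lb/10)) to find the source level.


10^(84.0/10) = 2.51189e+08
10^(58.6/10) = 724436
Difference = 2.51189e+08 - 724436 = 2.50465e+08
L_source = 10*log10(2.50465e+08) = 83.987 dB


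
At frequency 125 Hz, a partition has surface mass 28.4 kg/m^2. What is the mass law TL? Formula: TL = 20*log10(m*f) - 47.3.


m * f = 28.4 * 125 = 3550
20*log10(3550) = 71.0046 dB
TL = 71.0046 - 47.3 = 23.705 dB


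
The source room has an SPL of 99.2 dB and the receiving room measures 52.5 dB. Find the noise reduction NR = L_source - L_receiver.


NR = L_source - L_receiver (difference between source and receiving room levels)
NR = 99.2 - 52.5 = 46.7 dB


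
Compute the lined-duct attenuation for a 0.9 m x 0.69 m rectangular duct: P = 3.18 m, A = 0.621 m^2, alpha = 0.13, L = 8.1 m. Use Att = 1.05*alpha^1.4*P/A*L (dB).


alpha^1.4 = 0.13^1.4 = 0.0574805
Attenuation rate = 1.05 * alpha^1.4 * P / A
= 1.05 * 0.0574805 * 3.18 / 0.621 = 0.309062 dB/m
Total Att = 0.309062 * 8.1 = 2.5034 dB


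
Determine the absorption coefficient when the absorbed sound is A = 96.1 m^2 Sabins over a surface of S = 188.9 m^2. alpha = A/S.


Absorption coefficient = absorbed power / incident power
alpha = A / S = 96.1 / 188.9 = 0.50873


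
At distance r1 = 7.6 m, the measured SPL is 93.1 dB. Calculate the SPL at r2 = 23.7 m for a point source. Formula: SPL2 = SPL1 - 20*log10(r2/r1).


r2/r1 = 23.7/7.6 = 3.11842
Correction = 20*log10(3.11842) = 9.87869 dB
SPL2 = 93.1 - 9.87869 = 83.221 dB


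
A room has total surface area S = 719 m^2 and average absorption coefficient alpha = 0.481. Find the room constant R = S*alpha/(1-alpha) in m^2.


R = 719 * 0.481 / (1 - 0.481) = 666.36 m^2


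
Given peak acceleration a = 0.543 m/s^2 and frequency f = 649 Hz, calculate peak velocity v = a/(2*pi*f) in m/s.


omega = 2*pi*f = 2*pi*649 = 4077.79 rad/s
v = a / omega = 0.543 / 4077.79 = 0.00013316 m/s


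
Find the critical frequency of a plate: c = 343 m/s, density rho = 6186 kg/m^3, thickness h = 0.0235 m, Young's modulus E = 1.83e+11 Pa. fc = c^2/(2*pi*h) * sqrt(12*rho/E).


12*rho/E = 12*6186/1.83e+11 = 4.05639e-07
sqrt(12*rho/E) = sqrt(4.05639e-07) = 0.000636898
c^2/(2*pi*h) = 343^2/(2*pi*0.0235) = 796784
fc = 796784 * 0.000636898 = 507.47 Hz


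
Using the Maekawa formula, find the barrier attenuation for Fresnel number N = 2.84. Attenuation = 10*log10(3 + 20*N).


3 + 20*N = 3 + 20*2.84 = 59.8
Att = 10*log10(59.8) = 17.767 dB


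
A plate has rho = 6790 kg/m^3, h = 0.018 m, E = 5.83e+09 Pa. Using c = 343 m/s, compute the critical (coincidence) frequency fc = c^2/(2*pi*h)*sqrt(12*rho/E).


12*rho/E = 12*6790/5.83e+09 = 1.3976e-05
sqrt(12*rho/E) = sqrt(1.3976e-05) = 0.00373845
c^2/(2*pi*h) = 343^2/(2*pi*0.018) = 1.04025e+06
fc = 1.04025e+06 * 0.00373845 = 3888.9 Hz


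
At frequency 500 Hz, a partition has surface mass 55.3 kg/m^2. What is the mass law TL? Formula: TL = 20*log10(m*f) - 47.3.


m * f = 55.3 * 500 = 27650
20*log10(27650) = 88.8339 dB
TL = 88.8339 - 47.3 = 41.534 dB


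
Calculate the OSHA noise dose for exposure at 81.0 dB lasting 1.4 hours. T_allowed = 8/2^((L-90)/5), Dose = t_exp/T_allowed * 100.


T_allowed = 8 / 2^((81.0 - 90)/5) = 27.8576 hr
Dose = 1.4 / 27.8576 * 100 = 5.0256 %


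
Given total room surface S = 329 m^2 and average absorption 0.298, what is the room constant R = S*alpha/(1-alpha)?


R = 329 * 0.298 / (1 - 0.298) = 139.66 m^2


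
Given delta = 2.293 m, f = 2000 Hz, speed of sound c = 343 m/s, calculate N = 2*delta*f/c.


N = 2*delta*f/c = 2*delta/lambda, where lambda = c/f
lambda = 343 / 2000 = 0.1715 m
N = 2 * 2.293 / 0.1715 = 26.741


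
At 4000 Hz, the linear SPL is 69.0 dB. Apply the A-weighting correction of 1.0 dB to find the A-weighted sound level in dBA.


A-weighting table: 4000 Hz -> 1.0 dB correction
SPL_A = SPL + correction = 69.0 + (1.0) = 70 dBA


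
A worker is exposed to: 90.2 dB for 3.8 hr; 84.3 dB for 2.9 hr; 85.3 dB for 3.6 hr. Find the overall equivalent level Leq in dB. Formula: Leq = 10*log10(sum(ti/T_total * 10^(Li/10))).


T_total = 3.8 + 2.9 + 3.6 = 10.3 hr
(3.8/10.3) * 10^(90.2/10) = 3.86319e+08
(2.9/10.3) * 10^(84.3/10) = 7.57811e+07
(3.6/10.3) * 10^(85.3/10) = 1.18431e+08
Sum = 3.86319e+08 + 7.57811e+07 + 1.18431e+08 = 5.80531e+08
Leq = 10*log10(5.80531e+08) = 87.638 dB


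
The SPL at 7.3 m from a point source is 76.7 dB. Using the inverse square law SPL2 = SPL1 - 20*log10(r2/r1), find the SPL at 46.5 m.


r2/r1 = 46.5/7.3 = 6.36986
Correction = 20*log10(6.36986) = 16.0826 dB
SPL2 = 76.7 - 16.0826 = 60.617 dB


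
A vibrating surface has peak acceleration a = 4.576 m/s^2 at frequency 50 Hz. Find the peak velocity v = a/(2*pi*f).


omega = 2*pi*f = 2*pi*50 = 314.159 rad/s
v = a / omega = 4.576 / 314.159 = 0.014566 m/s


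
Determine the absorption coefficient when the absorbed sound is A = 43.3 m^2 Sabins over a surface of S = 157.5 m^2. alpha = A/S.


Absorption coefficient = absorbed power / incident power
alpha = A / S = 43.3 / 157.5 = 0.27492


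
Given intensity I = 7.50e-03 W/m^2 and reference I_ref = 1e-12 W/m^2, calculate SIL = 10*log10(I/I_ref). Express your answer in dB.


I / I_ref = 7.50e-03 / 1e-12 = 7.5e+09
SIL = 10 * log10(7.5e+09) = 98.751 dB


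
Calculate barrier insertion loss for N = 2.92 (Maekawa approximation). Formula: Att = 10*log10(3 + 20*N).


3 + 20*N = 3 + 20*2.92 = 61.4
Att = 10*log10(61.4) = 17.882 dB


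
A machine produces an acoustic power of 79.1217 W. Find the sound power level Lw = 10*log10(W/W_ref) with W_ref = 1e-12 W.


W / W_ref = 79.1217 / 1e-12 = 7.91217e+13
Lw = 10 * log10(7.91217e+13) = 138.98 dB


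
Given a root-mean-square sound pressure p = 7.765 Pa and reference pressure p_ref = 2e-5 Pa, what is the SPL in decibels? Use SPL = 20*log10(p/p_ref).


p / p_ref = 7.765 / 2e-5 = 388250
SPL = 20 * log10(388250) = 111.78 dB


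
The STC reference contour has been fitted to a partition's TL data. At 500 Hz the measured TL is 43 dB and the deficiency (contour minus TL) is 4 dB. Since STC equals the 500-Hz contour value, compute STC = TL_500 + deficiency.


By ASTM E413, STC = value of the fitted reference contour at 500 Hz.
Contour value at 500 Hz = TL_500 + deficiency = 43 + 4 = 47
STC = 47


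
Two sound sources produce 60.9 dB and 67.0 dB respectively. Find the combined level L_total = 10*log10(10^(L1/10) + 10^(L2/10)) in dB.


10^(60.9/10) = 1.23027e+06
10^(67.0/10) = 5.01187e+06
Sum = 1.23027e+06 + 5.01187e+06 = 6.24214e+06
L_total = 10*log10(6.24214e+06) = 67.953 dB


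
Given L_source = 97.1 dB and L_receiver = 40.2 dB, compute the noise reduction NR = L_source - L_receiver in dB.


NR = L_source - L_receiver (difference between source and receiving room levels)
NR = 97.1 - 40.2 = 56.9 dB


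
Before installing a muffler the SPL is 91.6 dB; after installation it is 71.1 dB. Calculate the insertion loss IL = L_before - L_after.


Insertion loss = SPL without muffler - SPL with muffler
IL = 91.6 - 71.1 = 20.5 dB


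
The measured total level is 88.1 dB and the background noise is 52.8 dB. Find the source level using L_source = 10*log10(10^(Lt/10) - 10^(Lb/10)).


10^(88.1/10) = 6.45654e+08
10^(52.8/10) = 190546
Difference = 6.45654e+08 - 190546 = 6.45463e+08
L_source = 10*log10(6.45463e+08) = 88.099 dB


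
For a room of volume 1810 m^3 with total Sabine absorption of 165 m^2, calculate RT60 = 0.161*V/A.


RT60 = 0.161 * 1810 / 165 = 1.7661 s


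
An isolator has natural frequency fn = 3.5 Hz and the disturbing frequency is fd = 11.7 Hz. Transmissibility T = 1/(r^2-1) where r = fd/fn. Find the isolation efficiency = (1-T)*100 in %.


r = 11.7 / 3.5 = 3.34286
r^2 - 1 = 3.34286^2 - 1 = 10.1747
T = 1/10.1747 = 0.098283
Efficiency = (1 - 0.098283)*100 = 90.172 %


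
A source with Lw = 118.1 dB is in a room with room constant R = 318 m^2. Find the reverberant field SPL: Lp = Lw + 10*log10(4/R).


4/R = 4/318 = 0.0125786
Lp = 118.1 + 10*log10(0.0125786) = 99.096 dB


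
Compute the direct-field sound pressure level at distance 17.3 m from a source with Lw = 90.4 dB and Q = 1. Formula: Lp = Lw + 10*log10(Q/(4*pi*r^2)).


4*pi*r^2 = 4*pi*17.3^2 = 3760.99 m^2
Q / (4*pi*r^2) = 1 / 3760.99 = 0.000265887
Lp = 90.4 + 10*log10(0.000265887) = 54.647 dB


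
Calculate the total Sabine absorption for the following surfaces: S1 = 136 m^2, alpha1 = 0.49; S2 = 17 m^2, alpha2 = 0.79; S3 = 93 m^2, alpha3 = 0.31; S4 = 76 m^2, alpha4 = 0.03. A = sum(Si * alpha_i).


136 * 0.49 = 66.64
17 * 0.79 = 13.43
93 * 0.31 = 28.83
76 * 0.03 = 2.28
A_total = 66.64 + 13.43 + 28.83 + 2.28 = 111.18 m^2


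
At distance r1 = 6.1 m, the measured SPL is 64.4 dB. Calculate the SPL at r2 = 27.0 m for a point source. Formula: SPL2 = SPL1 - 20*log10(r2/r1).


r2/r1 = 27.0/6.1 = 4.42623
Correction = 20*log10(4.42623) = 12.9207 dB
SPL2 = 64.4 - 12.9207 = 51.479 dB


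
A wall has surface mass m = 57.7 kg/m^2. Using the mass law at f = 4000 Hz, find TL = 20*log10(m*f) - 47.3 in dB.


m * f = 57.7 * 4000 = 230800
20*log10(230800) = 107.265 dB
TL = 107.265 - 47.3 = 59.965 dB


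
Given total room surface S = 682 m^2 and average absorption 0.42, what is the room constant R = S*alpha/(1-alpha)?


R = 682 * 0.42 / (1 - 0.42) = 493.86 m^2


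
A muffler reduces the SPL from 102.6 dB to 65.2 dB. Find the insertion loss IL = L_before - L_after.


Insertion loss = SPL without muffler - SPL with muffler
IL = 102.6 - 65.2 = 37.4 dB


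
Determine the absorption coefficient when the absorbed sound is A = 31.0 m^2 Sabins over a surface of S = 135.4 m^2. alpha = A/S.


Absorption coefficient = absorbed power / incident power
alpha = A / S = 31.0 / 135.4 = 0.22895


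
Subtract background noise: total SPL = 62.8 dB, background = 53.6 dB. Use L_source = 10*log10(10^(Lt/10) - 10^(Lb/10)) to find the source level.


10^(62.8/10) = 1.90546e+06
10^(53.6/10) = 229087
Difference = 1.90546e+06 - 229087 = 1.67637e+06
L_source = 10*log10(1.67637e+06) = 62.244 dB


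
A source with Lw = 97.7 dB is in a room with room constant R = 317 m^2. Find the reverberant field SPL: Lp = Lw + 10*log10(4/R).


4/R = 4/317 = 0.0126183
Lp = 97.7 + 10*log10(0.0126183) = 78.71 dB


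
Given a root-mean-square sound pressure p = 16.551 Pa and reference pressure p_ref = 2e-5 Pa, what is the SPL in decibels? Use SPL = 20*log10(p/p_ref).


p / p_ref = 16.551 / 2e-5 = 827550
SPL = 20 * log10(827550) = 118.36 dB


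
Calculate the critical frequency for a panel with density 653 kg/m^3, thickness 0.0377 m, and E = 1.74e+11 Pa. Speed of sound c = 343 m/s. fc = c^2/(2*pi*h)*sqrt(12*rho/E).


12*rho/E = 12*653/1.74e+11 = 4.50345e-08
sqrt(12*rho/E) = sqrt(4.50345e-08) = 0.000212213
c^2/(2*pi*h) = 343^2/(2*pi*0.0377) = 496669
fc = 496669 * 0.000212213 = 105.4 Hz


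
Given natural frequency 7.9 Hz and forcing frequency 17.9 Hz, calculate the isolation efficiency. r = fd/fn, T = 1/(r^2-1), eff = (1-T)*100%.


r = 17.9 / 7.9 = 2.26582
r^2 - 1 = 2.26582^2 - 1 = 4.13394
T = 1/4.13394 = 0.2419
Efficiency = (1 - 0.2419)*100 = 75.81 %


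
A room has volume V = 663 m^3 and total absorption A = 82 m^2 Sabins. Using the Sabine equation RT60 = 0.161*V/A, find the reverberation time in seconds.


RT60 = 0.161 * 663 / 82 = 1.3017 s


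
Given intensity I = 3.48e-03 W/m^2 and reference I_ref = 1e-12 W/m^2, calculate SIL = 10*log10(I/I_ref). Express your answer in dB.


I / I_ref = 3.48e-03 / 1e-12 = 3.48e+09
SIL = 10 * log10(3.48e+09) = 95.416 dB


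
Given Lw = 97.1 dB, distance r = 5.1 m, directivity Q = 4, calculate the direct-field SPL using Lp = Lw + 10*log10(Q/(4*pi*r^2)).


4*pi*r^2 = 4*pi*5.1^2 = 326.851 m^2
Q / (4*pi*r^2) = 4 / 326.851 = 0.012238
Lp = 97.1 + 10*log10(0.012238) = 77.977 dB


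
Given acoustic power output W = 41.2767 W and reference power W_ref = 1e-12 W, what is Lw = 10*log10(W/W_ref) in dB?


W / W_ref = 41.2767 / 1e-12 = 4.12767e+13
Lw = 10 * log10(4.12767e+13) = 136.16 dB


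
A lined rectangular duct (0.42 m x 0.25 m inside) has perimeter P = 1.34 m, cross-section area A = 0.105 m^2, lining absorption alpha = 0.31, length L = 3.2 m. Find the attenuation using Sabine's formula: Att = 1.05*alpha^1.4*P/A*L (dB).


alpha^1.4 = 0.31^1.4 = 0.194047
Attenuation rate = 1.05 * alpha^1.4 * P / A
= 1.05 * 0.194047 * 1.34 / 0.105 = 2.60023 dB/m
Total Att = 2.60023 * 3.2 = 8.3207 dB


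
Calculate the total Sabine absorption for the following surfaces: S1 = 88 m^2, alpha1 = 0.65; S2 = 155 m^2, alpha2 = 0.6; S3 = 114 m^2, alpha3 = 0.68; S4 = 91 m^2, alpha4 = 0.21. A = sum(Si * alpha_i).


88 * 0.65 = 57.2
155 * 0.6 = 93
114 * 0.68 = 77.52
91 * 0.21 = 19.11
A_total = 57.2 + 93 + 77.52 + 19.11 = 246.83 m^2


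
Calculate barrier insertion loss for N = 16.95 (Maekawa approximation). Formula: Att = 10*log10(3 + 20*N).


3 + 20*N = 3 + 20*16.95 = 342
Att = 10*log10(342) = 25.34 dB


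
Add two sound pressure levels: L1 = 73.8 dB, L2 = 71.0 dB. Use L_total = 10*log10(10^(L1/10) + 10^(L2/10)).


10^(73.8/10) = 2.39883e+07
10^(71.0/10) = 1.25893e+07
Sum = 2.39883e+07 + 1.25893e+07 = 3.65776e+07
L_total = 10*log10(3.65776e+07) = 75.632 dB


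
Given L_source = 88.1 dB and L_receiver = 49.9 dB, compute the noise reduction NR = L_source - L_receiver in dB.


NR = L_source - L_receiver (difference between source and receiving room levels)
NR = 88.1 - 49.9 = 38.2 dB


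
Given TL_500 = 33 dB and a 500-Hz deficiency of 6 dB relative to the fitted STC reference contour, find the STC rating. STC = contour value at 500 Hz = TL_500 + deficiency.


By ASTM E413, STC = value of the fitted reference contour at 500 Hz.
Contour value at 500 Hz = TL_500 + deficiency = 33 + 6 = 39
STC = 39


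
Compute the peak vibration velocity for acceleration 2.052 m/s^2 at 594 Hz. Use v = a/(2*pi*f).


omega = 2*pi*f = 2*pi*594 = 3732.21 rad/s
v = a / omega = 2.052 / 3732.21 = 0.00054981 m/s


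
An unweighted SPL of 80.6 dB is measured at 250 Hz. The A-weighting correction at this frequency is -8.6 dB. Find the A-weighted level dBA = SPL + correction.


A-weighting table: 250 Hz -> -8.6 dB correction
SPL_A = SPL + correction = 80.6 + (-8.6) = 72 dBA


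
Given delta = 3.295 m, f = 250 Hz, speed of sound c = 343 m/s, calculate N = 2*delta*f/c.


N = 2*delta*f/c = 2*delta/lambda, where lambda = c/f
lambda = 343 / 250 = 1.372 m
N = 2 * 3.295 / 1.372 = 4.8032


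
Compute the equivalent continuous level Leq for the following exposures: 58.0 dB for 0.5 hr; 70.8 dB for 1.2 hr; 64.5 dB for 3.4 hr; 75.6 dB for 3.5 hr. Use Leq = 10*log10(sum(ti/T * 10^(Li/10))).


T_total = 0.5 + 1.2 + 3.4 + 3.5 = 8.6 hr
(0.5/8.6) * 10^(58.0/10) = 36683.6
(1.2/8.6) * 10^(70.8/10) = 1.67758e+06
(3.4/8.6) * 10^(64.5/10) = 1.11424e+06
(3.5/8.6) * 10^(75.6/10) = 1.47764e+07
Sum = 36683.6 + 1.67758e+06 + 1.11424e+06 + 1.47764e+07 = 1.76049e+07
Leq = 10*log10(1.76049e+07) = 72.456 dB


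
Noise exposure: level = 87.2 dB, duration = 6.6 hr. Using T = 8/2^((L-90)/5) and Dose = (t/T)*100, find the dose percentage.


T_allowed = 8 / 2^((87.2 - 90)/5) = 11.7942 hr
Dose = 6.6 / 11.7942 * 100 = 55.96 %


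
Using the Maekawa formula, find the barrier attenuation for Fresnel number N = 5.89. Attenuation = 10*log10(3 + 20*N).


3 + 20*N = 3 + 20*5.89 = 120.8
Att = 10*log10(120.8) = 20.821 dB


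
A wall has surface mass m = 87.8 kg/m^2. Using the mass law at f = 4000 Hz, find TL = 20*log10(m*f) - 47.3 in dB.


m * f = 87.8 * 4000 = 351200
20*log10(351200) = 110.911 dB
TL = 110.911 - 47.3 = 63.611 dB


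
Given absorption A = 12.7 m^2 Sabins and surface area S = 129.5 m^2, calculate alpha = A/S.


Absorption coefficient = absorbed power / incident power
alpha = A / S = 12.7 / 129.5 = 0.098069


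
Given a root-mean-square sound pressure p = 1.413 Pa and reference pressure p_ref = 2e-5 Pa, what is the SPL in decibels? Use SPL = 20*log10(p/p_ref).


p / p_ref = 1.413 / 2e-5 = 70650
SPL = 20 * log10(70650) = 96.982 dB


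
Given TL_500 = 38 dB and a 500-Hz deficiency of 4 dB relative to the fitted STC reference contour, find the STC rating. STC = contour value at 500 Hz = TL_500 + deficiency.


By ASTM E413, STC = value of the fitted reference contour at 500 Hz.
Contour value at 500 Hz = TL_500 + deficiency = 38 + 4 = 42
STC = 42


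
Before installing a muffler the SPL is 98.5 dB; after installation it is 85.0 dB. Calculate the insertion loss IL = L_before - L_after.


Insertion loss = SPL without muffler - SPL with muffler
IL = 98.5 - 85.0 = 13.5 dB


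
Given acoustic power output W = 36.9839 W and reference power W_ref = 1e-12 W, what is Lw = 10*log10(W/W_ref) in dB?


W / W_ref = 36.9839 / 1e-12 = 3.69839e+13
Lw = 10 * log10(3.69839e+13) = 135.68 dB


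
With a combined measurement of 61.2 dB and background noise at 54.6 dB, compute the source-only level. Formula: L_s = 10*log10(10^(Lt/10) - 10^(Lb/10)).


10^(61.2/10) = 1.31826e+06
10^(54.6/10) = 288403
Difference = 1.31826e+06 - 288403 = 1.02986e+06
L_source = 10*log10(1.02986e+06) = 60.128 dB


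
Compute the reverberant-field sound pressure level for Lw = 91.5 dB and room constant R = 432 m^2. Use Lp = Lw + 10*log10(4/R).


4/R = 4/432 = 0.00925926
Lp = 91.5 + 10*log10(0.00925926) = 71.166 dB


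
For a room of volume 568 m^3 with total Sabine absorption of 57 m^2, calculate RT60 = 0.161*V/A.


RT60 = 0.161 * 568 / 57 = 1.6044 s


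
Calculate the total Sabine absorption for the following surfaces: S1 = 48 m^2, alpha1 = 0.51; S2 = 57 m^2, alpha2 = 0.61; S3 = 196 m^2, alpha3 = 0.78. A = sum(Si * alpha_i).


48 * 0.51 = 24.48
57 * 0.61 = 34.77
196 * 0.78 = 152.88
A_total = 24.48 + 34.77 + 152.88 = 212.13 m^2


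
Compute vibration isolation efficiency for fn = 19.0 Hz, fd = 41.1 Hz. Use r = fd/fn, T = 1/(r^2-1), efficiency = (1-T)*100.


r = 41.1 / 19.0 = 2.16316
r^2 - 1 = 2.16316^2 - 1 = 3.67926
T = 1/3.67926 = 0.271794
Efficiency = (1 - 0.271794)*100 = 72.821 %


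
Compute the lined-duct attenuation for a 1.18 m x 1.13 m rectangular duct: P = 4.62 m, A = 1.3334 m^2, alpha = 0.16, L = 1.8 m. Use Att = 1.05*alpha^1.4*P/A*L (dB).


alpha^1.4 = 0.16^1.4 = 0.076872
Attenuation rate = 1.05 * alpha^1.4 * P / A
= 1.05 * 0.076872 * 4.62 / 1.3334 = 0.279666 dB/m
Total Att = 0.279666 * 1.8 = 0.5034 dB


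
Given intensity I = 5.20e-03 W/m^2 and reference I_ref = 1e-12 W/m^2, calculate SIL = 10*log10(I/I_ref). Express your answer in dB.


I / I_ref = 5.20e-03 / 1e-12 = 5.2e+09
SIL = 10 * log10(5.2e+09) = 97.16 dB


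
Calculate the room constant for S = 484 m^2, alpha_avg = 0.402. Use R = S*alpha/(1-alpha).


R = 484 * 0.402 / (1 - 0.402) = 325.36 m^2


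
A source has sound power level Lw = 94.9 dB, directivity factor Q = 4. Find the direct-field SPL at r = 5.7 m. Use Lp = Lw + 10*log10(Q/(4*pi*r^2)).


4*pi*r^2 = 4*pi*5.7^2 = 408.281 m^2
Q / (4*pi*r^2) = 4 / 408.281 = 0.00979717
Lp = 94.9 + 10*log10(0.00979717) = 74.811 dB


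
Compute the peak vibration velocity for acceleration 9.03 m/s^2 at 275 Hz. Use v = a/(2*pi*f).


omega = 2*pi*f = 2*pi*275 = 1727.88 rad/s
v = a / omega = 9.03 / 1727.88 = 0.0052261 m/s


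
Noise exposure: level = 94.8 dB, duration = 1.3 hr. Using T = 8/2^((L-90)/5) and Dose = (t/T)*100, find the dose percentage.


T_allowed = 8 / 2^((94.8 - 90)/5) = 4.11246 hr
Dose = 1.3 / 4.11246 * 100 = 31.611 %


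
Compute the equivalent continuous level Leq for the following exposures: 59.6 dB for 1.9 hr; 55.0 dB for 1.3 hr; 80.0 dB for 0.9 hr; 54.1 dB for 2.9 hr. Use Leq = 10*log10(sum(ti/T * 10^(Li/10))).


T_total = 1.9 + 1.3 + 0.9 + 2.9 = 7.0 hr
(1.9/7.0) * 10^(59.6/10) = 247546
(1.3/7.0) * 10^(55.0/10) = 58728
(0.9/7.0) * 10^(80.0/10) = 1.28571e+07
(2.9/7.0) * 10^(54.1/10) = 106488
Sum = 247546 + 58728 + 1.28571e+07 + 106488 = 1.32699e+07
Leq = 10*log10(1.32699e+07) = 71.229 dB


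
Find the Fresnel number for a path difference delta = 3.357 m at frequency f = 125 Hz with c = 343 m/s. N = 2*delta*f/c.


N = 2*delta*f/c = 2*delta/lambda, where lambda = c/f
lambda = 343 / 125 = 2.744 m
N = 2 * 3.357 / 2.744 = 2.4468


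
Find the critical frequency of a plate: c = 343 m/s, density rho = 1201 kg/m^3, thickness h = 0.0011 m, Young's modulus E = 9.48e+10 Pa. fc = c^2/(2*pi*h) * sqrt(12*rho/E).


12*rho/E = 12*1201/9.48e+10 = 1.52025e-07
sqrt(12*rho/E) = sqrt(1.52025e-07) = 0.000389904
c^2/(2*pi*h) = 343^2/(2*pi*0.0011) = 1.70222e+07
fc = 1.70222e+07 * 0.000389904 = 6637 Hz


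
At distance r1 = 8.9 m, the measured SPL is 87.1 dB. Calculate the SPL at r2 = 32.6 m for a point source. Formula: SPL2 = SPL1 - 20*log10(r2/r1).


r2/r1 = 32.6/8.9 = 3.66292
Correction = 20*log10(3.66292) = 11.2765 dB
SPL2 = 87.1 - 11.2765 = 75.823 dB


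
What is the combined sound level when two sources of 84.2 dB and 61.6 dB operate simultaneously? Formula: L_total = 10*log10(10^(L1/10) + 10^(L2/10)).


10^(84.2/10) = 2.63027e+08
10^(61.6/10) = 1.44544e+06
Sum = 2.63027e+08 + 1.44544e+06 = 2.64472e+08
L_total = 10*log10(2.64472e+08) = 84.224 dB


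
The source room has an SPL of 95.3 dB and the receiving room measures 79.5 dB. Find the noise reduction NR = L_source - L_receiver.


NR = L_source - L_receiver (difference between source and receiving room levels)
NR = 95.3 - 79.5 = 15.8 dB


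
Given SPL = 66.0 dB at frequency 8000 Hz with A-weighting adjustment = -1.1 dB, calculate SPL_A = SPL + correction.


A-weighting table: 8000 Hz -> -1.1 dB correction
SPL_A = SPL + correction = 66.0 + (-1.1) = 64.9 dBA


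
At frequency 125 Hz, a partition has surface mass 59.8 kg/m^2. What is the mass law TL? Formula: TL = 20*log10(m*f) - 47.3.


m * f = 59.8 * 125 = 7475
20*log10(7475) = 77.4722 dB
TL = 77.4722 - 47.3 = 30.172 dB


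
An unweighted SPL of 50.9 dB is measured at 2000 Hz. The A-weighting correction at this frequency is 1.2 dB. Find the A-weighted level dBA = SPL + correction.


A-weighting table: 2000 Hz -> 1.2 dB correction
SPL_A = SPL + correction = 50.9 + (1.2) = 52.1 dBA


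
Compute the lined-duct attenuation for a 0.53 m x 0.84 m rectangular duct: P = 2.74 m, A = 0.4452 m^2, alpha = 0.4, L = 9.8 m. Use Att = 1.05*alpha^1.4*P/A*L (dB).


alpha^1.4 = 0.4^1.4 = 0.277258
Attenuation rate = 1.05 * alpha^1.4 * P / A
= 1.05 * 0.277258 * 2.74 / 0.4452 = 1.79171 dB/m
Total Att = 1.79171 * 9.8 = 17.559 dB


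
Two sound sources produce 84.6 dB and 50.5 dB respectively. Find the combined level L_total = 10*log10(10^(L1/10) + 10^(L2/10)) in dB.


10^(84.6/10) = 2.88403e+08
10^(50.5/10) = 112202
Sum = 2.88403e+08 + 112202 = 2.88515e+08
L_total = 10*log10(2.88515e+08) = 84.602 dB


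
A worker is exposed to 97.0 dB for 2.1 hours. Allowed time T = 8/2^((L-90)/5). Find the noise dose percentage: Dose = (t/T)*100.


T_allowed = 8 / 2^((97.0 - 90)/5) = 3.03143 hr
Dose = 2.1 / 3.03143 * 100 = 69.274 %


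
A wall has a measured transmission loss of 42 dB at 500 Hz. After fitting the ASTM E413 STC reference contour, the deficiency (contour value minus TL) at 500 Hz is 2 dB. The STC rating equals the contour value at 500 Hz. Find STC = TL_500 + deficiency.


By ASTM E413, STC = value of the fitted reference contour at 500 Hz.
Contour value at 500 Hz = TL_500 + deficiency = 42 + 2 = 44
STC = 44


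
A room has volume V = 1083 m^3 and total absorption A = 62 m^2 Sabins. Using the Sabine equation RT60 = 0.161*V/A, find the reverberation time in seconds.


RT60 = 0.161 * 1083 / 62 = 2.8123 s


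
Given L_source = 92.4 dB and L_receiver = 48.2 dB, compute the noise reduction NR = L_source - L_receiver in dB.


NR = L_source - L_receiver (difference between source and receiving room levels)
NR = 92.4 - 48.2 = 44.2 dB


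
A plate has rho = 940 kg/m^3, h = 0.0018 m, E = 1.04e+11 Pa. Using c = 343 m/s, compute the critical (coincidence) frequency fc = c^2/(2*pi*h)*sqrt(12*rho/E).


12*rho/E = 12*940/1.04e+11 = 1.08462e-07
sqrt(12*rho/E) = sqrt(1.08462e-07) = 0.000329336
c^2/(2*pi*h) = 343^2/(2*pi*0.0018) = 1.04025e+07
fc = 1.04025e+07 * 0.000329336 = 3425.9 Hz


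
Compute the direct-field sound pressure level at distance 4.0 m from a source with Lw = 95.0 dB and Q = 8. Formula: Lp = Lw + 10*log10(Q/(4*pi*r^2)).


4*pi*r^2 = 4*pi*4.0^2 = 201.062 m^2
Q / (4*pi*r^2) = 8 / 201.062 = 0.0397887
Lp = 95.0 + 10*log10(0.0397887) = 80.998 dB


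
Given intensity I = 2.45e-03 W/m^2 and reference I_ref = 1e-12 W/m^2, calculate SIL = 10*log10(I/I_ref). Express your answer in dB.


I / I_ref = 2.45e-03 / 1e-12 = 2.45e+09
SIL = 10 * log10(2.45e+09) = 93.892 dB


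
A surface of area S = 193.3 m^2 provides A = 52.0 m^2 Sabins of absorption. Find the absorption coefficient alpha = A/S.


Absorption coefficient = absorbed power / incident power
alpha = A / S = 52.0 / 193.3 = 0.26901


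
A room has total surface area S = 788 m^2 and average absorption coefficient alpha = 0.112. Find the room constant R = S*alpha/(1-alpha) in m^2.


R = 788 * 0.112 / (1 - 0.112) = 99.387 m^2


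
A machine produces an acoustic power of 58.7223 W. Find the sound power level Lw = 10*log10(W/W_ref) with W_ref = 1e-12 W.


W / W_ref = 58.7223 / 1e-12 = 5.87223e+13
Lw = 10 * log10(5.87223e+13) = 137.69 dB


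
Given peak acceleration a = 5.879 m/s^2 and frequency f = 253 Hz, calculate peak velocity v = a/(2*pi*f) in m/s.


omega = 2*pi*f = 2*pi*253 = 1589.65 rad/s
v = a / omega = 5.879 / 1589.65 = 0.0036983 m/s


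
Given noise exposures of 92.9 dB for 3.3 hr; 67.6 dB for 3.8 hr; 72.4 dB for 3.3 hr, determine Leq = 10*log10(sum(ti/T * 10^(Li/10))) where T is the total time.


T_total = 3.3 + 3.8 + 3.3 = 10.4 hr
(3.3/10.4) * 10^(92.9/10) = 6.18701e+08
(3.8/10.4) * 10^(67.6/10) = 2.10257e+06
(3.3/10.4) * 10^(72.4/10) = 5.51418e+06
Sum = 6.18701e+08 + 2.10257e+06 + 5.51418e+06 = 6.26318e+08
Leq = 10*log10(6.26318e+08) = 87.968 dB


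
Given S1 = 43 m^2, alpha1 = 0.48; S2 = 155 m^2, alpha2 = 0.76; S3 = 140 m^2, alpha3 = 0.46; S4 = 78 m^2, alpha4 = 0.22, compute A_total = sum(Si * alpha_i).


43 * 0.48 = 20.64
155 * 0.76 = 117.8
140 * 0.46 = 64.4
78 * 0.22 = 17.16
A_total = 20.64 + 117.8 + 64.4 + 17.16 = 220 m^2


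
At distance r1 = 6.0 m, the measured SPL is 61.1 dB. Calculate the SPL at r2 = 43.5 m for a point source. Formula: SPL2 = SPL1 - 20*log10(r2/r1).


r2/r1 = 43.5/6.0 = 7.25
Correction = 20*log10(7.25) = 17.2068 dB
SPL2 = 61.1 - 17.2068 = 43.893 dB


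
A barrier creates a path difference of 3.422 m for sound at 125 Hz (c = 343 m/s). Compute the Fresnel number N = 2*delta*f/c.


N = 2*delta*f/c = 2*delta/lambda, where lambda = c/f
lambda = 343 / 125 = 2.744 m
N = 2 * 3.422 / 2.744 = 2.4942


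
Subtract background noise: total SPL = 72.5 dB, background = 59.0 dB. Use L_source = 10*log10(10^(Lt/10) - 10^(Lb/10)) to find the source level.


10^(72.5/10) = 1.77828e+07
10^(59.0/10) = 794328
Difference = 1.77828e+07 - 794328 = 1.69885e+07
L_source = 10*log10(1.69885e+07) = 72.302 dB


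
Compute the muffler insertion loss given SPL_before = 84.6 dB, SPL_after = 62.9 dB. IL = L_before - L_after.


Insertion loss = SPL without muffler - SPL with muffler
IL = 84.6 - 62.9 = 21.7 dB


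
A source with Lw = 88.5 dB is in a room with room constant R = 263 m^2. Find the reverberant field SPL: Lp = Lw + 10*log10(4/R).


4/R = 4/263 = 0.0152091
Lp = 88.5 + 10*log10(0.0152091) = 70.321 dB


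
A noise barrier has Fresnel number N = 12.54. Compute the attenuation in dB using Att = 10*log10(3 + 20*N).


3 + 20*N = 3 + 20*12.54 = 253.8
Att = 10*log10(253.8) = 24.045 dB


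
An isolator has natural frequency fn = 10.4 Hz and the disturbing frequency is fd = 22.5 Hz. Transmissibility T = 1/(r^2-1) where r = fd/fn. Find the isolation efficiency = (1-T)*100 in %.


r = 22.5 / 10.4 = 2.16346
r^2 - 1 = 2.16346^2 - 1 = 3.68056
T = 1/3.68056 = 0.271698
Efficiency = (1 - 0.271698)*100 = 72.83 %


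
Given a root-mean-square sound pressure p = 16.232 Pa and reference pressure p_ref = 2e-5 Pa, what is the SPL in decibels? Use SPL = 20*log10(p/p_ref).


p / p_ref = 16.232 / 2e-5 = 811600
SPL = 20 * log10(811600) = 118.19 dB


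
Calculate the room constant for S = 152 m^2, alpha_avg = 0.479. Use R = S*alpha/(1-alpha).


R = 152 * 0.479 / (1 - 0.479) = 139.75 m^2


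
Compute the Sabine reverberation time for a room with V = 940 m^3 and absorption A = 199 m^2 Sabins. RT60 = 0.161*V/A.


RT60 = 0.161 * 940 / 199 = 0.7605 s


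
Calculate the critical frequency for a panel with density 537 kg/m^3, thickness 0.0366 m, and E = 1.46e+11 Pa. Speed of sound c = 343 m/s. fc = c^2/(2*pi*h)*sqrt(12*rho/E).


12*rho/E = 12*537/1.46e+11 = 4.4137e-08
sqrt(12*rho/E) = sqrt(4.4137e-08) = 0.000210088
c^2/(2*pi*h) = 343^2/(2*pi*0.0366) = 511596
fc = 511596 * 0.000210088 = 107.48 Hz


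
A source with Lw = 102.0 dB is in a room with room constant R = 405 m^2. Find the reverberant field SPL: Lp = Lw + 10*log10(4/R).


4/R = 4/405 = 0.00987654
Lp = 102.0 + 10*log10(0.00987654) = 81.946 dB


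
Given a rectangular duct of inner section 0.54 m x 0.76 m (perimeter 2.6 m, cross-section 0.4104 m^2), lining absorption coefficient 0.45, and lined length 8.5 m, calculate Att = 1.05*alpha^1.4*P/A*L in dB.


alpha^1.4 = 0.45^1.4 = 0.326962
Attenuation rate = 1.05 * alpha^1.4 * P / A
= 1.05 * 0.326962 * 2.6 / 0.4104 = 2.17497 dB/m
Total Att = 2.17497 * 8.5 = 18.487 dB


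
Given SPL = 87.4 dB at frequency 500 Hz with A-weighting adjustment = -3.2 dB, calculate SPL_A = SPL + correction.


A-weighting table: 500 Hz -> -3.2 dB correction
SPL_A = SPL + correction = 87.4 + (-3.2) = 84.2 dBA


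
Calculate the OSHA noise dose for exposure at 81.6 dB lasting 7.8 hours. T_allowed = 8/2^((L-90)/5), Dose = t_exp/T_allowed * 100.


T_allowed = 8 / 2^((81.6 - 90)/5) = 25.6342 hr
Dose = 7.8 / 25.6342 * 100 = 30.428 %


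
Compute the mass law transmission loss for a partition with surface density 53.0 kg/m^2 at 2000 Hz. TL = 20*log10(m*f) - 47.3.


m * f = 53.0 * 2000 = 106000
20*log10(106000) = 100.506 dB
TL = 100.506 - 47.3 = 53.206 dB


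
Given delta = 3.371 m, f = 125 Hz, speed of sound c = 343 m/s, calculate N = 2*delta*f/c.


N = 2*delta*f/c = 2*delta/lambda, where lambda = c/f
lambda = 343 / 125 = 2.744 m
N = 2 * 3.371 / 2.744 = 2.457


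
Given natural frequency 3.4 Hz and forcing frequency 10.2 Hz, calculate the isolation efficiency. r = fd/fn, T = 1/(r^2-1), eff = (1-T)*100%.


r = 10.2 / 3.4 = 3
r^2 - 1 = 3^2 - 1 = 8
T = 1/8 = 0.125
Efficiency = (1 - 0.125)*100 = 87.5 %


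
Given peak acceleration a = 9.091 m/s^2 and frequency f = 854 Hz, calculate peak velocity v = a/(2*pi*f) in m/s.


omega = 2*pi*f = 2*pi*854 = 5365.84 rad/s
v = a / omega = 9.091 / 5365.84 = 0.0016942 m/s


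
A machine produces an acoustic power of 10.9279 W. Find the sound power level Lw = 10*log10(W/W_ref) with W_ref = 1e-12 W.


W / W_ref = 10.9279 / 1e-12 = 1.09279e+13
Lw = 10 * log10(1.09279e+13) = 130.39 dB


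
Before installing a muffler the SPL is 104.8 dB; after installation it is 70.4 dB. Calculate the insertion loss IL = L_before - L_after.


Insertion loss = SPL without muffler - SPL with muffler
IL = 104.8 - 70.4 = 34.4 dB


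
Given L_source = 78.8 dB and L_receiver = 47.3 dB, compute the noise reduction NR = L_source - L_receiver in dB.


NR = L_source - L_receiver (difference between source and receiving room levels)
NR = 78.8 - 47.3 = 31.5 dB


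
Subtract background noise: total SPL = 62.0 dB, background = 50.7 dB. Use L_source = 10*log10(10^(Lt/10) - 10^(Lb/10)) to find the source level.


10^(62.0/10) = 1.58489e+06
10^(50.7/10) = 117490
Difference = 1.58489e+06 - 117490 = 1.4674e+06
L_source = 10*log10(1.4674e+06) = 61.665 dB


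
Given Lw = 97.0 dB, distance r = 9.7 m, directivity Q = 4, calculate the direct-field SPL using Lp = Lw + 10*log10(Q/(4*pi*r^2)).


4*pi*r^2 = 4*pi*9.7^2 = 1182.37 m^2
Q / (4*pi*r^2) = 4 / 1182.37 = 0.00338304
Lp = 97.0 + 10*log10(0.00338304) = 72.293 dB


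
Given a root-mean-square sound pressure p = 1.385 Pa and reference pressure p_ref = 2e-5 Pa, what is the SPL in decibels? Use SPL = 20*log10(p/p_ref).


p / p_ref = 1.385 / 2e-5 = 69250
SPL = 20 * log10(69250) = 96.808 dB


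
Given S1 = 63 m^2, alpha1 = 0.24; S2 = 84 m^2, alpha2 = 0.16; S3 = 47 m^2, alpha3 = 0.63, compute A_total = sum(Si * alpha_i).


63 * 0.24 = 15.12
84 * 0.16 = 13.44
47 * 0.63 = 29.61
A_total = 15.12 + 13.44 + 29.61 = 58.17 m^2


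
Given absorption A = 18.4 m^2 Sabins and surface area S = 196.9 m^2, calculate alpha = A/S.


Absorption coefficient = absorbed power / incident power
alpha = A / S = 18.4 / 196.9 = 0.093448


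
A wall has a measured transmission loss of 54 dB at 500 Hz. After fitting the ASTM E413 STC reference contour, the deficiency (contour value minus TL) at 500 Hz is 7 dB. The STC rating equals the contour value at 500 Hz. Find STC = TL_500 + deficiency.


By ASTM E413, STC = value of the fitted reference contour at 500 Hz.
Contour value at 500 Hz = TL_500 + deficiency = 54 + 7 = 61
STC = 61


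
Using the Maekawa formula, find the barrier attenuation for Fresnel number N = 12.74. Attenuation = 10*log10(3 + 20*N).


3 + 20*N = 3 + 20*12.74 = 257.8
Att = 10*log10(257.8) = 24.113 dB


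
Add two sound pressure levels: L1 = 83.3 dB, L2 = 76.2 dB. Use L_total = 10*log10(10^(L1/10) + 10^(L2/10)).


10^(83.3/10) = 2.13796e+08
10^(76.2/10) = 4.16869e+07
Sum = 2.13796e+08 + 4.16869e+07 = 2.55483e+08
L_total = 10*log10(2.55483e+08) = 84.074 dB


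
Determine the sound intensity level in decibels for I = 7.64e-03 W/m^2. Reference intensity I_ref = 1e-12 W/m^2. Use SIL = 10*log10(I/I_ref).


I / I_ref = 7.64e-03 / 1e-12 = 7.64e+09
SIL = 10 * log10(7.64e+09) = 98.831 dB


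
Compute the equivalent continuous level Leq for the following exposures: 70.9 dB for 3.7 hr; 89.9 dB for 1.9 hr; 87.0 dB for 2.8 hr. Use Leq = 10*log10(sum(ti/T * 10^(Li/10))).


T_total = 3.7 + 1.9 + 2.8 = 8.4 hr
(3.7/8.4) * 10^(70.9/10) = 5.41904e+06
(1.9/8.4) * 10^(89.9/10) = 2.21042e+08
(2.8/8.4) * 10^(87.0/10) = 1.67062e+08
Sum = 5.41904e+06 + 2.21042e+08 + 1.67062e+08 = 3.93523e+08
Leq = 10*log10(3.93523e+08) = 85.95 dB


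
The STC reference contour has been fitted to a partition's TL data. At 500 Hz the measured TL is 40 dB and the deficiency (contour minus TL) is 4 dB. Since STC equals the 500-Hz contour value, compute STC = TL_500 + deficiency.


By ASTM E413, STC = value of the fitted reference contour at 500 Hz.
Contour value at 500 Hz = TL_500 + deficiency = 40 + 4 = 44
STC = 44


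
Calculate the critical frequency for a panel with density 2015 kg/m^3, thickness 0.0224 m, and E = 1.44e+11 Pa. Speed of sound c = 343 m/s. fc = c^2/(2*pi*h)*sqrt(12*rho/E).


12*rho/E = 12*2015/1.44e+11 = 1.67917e-07
sqrt(12*rho/E) = sqrt(1.67917e-07) = 0.000409777
c^2/(2*pi*h) = 343^2/(2*pi*0.0224) = 835912
fc = 835912 * 0.000409777 = 342.54 Hz


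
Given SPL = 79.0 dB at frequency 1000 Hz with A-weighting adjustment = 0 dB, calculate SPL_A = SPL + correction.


A-weighting table: 1000 Hz -> 0 dB correction
SPL_A = SPL + correction = 79.0 + (0) = 79 dBA


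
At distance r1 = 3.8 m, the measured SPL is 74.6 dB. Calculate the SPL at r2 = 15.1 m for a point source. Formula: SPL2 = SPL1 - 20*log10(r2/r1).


r2/r1 = 15.1/3.8 = 3.97368
Correction = 20*log10(3.97368) = 11.9839 dB
SPL2 = 74.6 - 11.9839 = 62.616 dB


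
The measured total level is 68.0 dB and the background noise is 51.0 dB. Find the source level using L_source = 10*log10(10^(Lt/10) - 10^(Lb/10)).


10^(68.0/10) = 6.30957e+06
10^(51.0/10) = 125893
Difference = 6.30957e+06 - 125893 = 6.18368e+06
L_source = 10*log10(6.18368e+06) = 67.912 dB
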